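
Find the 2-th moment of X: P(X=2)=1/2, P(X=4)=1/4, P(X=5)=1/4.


E[X^2] = sum(x^2 * P(x))
= 4*1/2 + 16*1/4 + 25*1/4
= 49/4

49/4


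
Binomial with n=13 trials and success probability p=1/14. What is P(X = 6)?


P(X=6) = C(13,6) * p^6 * (1-p)^7
= 1716 * 1/7529536 * 62748517/105413504
= 26919113793/198428693313536

26919113793/198428693313536


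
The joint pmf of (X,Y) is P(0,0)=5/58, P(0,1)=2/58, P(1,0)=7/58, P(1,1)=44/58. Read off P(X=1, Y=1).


Read from table: P(X=1, Y=1) = 44/58 = 22/29

22/29


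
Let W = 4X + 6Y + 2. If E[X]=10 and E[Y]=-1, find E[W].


E[4X + 6Y + 2] = 4*E[X] + 6*E[Y] + 2
= (4)*(10) + (6)*(-1) + (2)
= 40 - 6 + 2 = 36

36


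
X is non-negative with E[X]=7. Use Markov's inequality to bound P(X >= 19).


Markov: P(X >= a) <= E[X]/a
P(X >= 19) <= 7/19

7/19


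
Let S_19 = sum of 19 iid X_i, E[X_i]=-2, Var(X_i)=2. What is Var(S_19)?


By independence, Var(S_n) = n*Var(X_1) = 19*2 = 38

38


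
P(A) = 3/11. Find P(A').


P(A') = 1 - P(A) = 1 - 3/11 = 8/11

8/11


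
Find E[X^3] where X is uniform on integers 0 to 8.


E[X^3] = (1/9) * sum(x^3 for x=0..8)
= 1296/9 = 144

144


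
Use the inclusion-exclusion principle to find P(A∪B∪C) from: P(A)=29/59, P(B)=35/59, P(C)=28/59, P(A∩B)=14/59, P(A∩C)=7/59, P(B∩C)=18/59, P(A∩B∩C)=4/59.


P(A∪B∪C) = P(A)+P(B)+P(C) - P(AB)-P(AC)-P(BC) + P(ABC)
= 29/59+35/59+28/59 - 14/59-7/59-18/59 + 4/59
= 57/59

57/59


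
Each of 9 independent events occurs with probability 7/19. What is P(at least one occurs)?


P(at least one) = 1 - P(none)
P(none) = (1 - 7/19)^9 = (12/19)^9 = 5159780352/322687697779
P(at least one) = 1 - 5159780352/322687697779 = 317527917427/322687697779

317527917427/322687697779


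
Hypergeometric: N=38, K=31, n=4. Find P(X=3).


P(X=3) = C(31,3)*C(7,1) / C(38,4)
= 4495*7 / 73815
= 31465/73815 = 899/2109

899/2109


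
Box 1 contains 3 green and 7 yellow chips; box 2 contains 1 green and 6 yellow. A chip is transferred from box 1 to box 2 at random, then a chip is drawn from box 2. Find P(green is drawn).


P(transfer green) = 3/10; P(transfer yellow) = 7/10
If green transferred: Urn II has 2 green of 8, so P(green|green moved) = 1/4
If yellow transferred: Urn II has 1 green of 8, so P(green|yellow moved) = 1/8
By total probability: P(green) = 3/10*1/4 + 7/10*1/8 = 13/80

13/80


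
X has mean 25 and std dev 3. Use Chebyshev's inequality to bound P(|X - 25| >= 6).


k = 6/3 = 2
Chebyshev: P(|X-mu| >= k*sigma) <= 1/k^2 = 1/2^2 = 1/4

1/4


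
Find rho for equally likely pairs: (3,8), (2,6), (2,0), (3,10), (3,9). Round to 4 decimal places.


Cov(X,Y) = 1.4400, Var(X) = 0.2400, Var(Y) = 12.6400
rho = Cov/(sqrt(VarX)*sqrt(VarY)) = 0.8268

0.8268


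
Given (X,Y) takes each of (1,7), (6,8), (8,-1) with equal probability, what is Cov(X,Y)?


E[X]=5, E[Y]=14/3, E[XY]=47/3
Cov(X,Y) = E[XY] - E[X]E[Y] = 47/3 - 5*14/3 = -23/3

-23/3


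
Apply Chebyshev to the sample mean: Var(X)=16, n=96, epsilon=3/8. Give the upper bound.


Var(Xbar) = Var(X)/n = 16/96
Chebyshev: P(|Xbar-mu| >= 3/8) <= Var(Xbar)/(3/8)^2 = (1/6)/(9/64) = 32/27
Bound exceeds 1, so trivial bound: 1

1


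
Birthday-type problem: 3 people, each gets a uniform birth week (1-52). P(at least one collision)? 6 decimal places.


P(all different) = prod((52-i)/52 for i=0..2) = 0.943047
P(at least one match) = 1 - 0.943047 = 0.056953

0.056953


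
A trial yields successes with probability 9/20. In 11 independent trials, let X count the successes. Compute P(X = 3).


P(X=3) = C(11,3) * p^3 * (1-p)^8
= 165 * 729/8000 * 214358881/25600000000
= 5156831600217/40960000000000

5156831600217/40960000000000


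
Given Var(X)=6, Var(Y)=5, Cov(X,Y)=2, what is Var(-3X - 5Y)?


Var(-3X - 5Y) = (-3)^2*Var(X) + (-5)^2*Var(Y) + 2*(-3)*(-5)*Cov(X,Y)
= 9*6 + 25*5 + 30*2
= 54 + 125 + 60 = 239

239


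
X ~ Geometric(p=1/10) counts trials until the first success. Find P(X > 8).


P(X > 8) = P(first 8 trials all fail) = (1-p)^8 = (9/10)^8 = 43046721/100000000

43046721/100000000


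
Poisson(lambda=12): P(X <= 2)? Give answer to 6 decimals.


P(X<=2) = e^(-12)*12^0/0! + e^(-12)*12^1/1! + e^(-12)*12^2/2!
≈ 0.0000061442 + 0.0000737305 + 0.0004423833
= 0.0005222580
≈ 0.000522

0.000522


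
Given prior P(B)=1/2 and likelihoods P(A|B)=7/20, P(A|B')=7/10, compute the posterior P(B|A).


P(A) = P(A|B)P(B) + P(A|B')P(B') = 7/20*1/2 + 7/10*1/2 = 21/40
P(B|A) = P(A|B)P(B)/P(A) = (7/40)/(21/40) = 1/3

1/3


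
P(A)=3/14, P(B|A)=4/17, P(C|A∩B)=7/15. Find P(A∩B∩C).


P(A∩B∩C) = P(A) * P(B|A) * P(C|A∩B)
= 3/14 * 4/17 * 7/15
= 6/119 * 7/15 = 2/85

2/85


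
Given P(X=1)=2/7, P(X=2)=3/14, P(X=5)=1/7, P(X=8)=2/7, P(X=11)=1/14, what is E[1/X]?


E[1/X] = sum(g(x)*P(x))
= 1*2/7 + 1/2*3/14 + 1/5*1/7 + 1/8*2/7 + 1/11*1/14
= 51/110

51/110


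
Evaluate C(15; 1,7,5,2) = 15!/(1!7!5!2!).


15! = 1307674368000
Denominator: 1!=1 * 7!=5040 * 5!=120 * 2!=2
Coefficient = 1307674368000 / 1209600 = 1081080

1081080


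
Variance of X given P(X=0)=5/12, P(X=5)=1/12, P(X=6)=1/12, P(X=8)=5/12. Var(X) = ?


E[X] = 17/4, E[X^2] = 127/4
Var(X) = E[X^2] - (E[X])^2 = 127/4 - (17/4)^2 = 219/16

219/16


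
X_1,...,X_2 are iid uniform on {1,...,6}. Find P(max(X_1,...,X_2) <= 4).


P(max <= 4) = P(all X_i <= 4) = (P(X_1 <= 4))^2
= (4/6)^2 = (2/3)^2 = 4/9

4/9


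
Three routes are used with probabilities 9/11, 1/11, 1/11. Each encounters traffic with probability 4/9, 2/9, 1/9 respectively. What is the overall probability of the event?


P(A) = P(A|B1)P(B1) + P(A|B2)P(B2) + P(A|B3)P(B3)
= 4/9*9/11 + 2/9*1/11 + 1/9*1/11
= 4/11 + 2/99 + 1/99 = 13/33

13/33


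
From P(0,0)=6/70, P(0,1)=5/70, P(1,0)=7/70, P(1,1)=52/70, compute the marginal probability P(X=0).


P(X=0) = P(0,0)+P(0,1) = 6/70 + 5/70 = 11/70

11/70


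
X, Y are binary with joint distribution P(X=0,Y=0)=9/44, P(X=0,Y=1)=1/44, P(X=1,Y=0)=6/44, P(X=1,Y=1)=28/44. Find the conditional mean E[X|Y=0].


P(Y=0) = 15/44
E[X|Y=0] = (0*9 + 1*6)/15 = 6/15 = 2/5

2/5


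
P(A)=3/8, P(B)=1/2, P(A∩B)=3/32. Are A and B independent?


P(A)*P(B) = 3/8*1/2 = 3/16
P(A∩B) = 3/32 != 3/16, so not independent

No, A and B are not independent


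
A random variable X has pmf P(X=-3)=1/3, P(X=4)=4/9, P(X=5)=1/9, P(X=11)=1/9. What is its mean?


E[X] = sum(x * P(x))
= -3*1/3 + 4*4/9 + 5*1/9 + 11*1/9
= 23/9

23/9


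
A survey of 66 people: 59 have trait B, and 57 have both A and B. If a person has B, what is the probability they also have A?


P(A|B) = P(A∩B)/P(B) = (57/66)/(59/66) = 57/59

57/59


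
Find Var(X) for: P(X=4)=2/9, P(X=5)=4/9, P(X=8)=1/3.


E[X] = 52/9, E[X^2] = 36
Var(X) = E[X^2] - (E[X])^2 = 36 - (52/9)^2 = 212/81

212/81


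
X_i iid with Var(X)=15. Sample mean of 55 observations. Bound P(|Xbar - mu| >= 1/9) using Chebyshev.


Var(Xbar) = Var(X)/n = 15/55
Chebyshev: P(|Xbar-mu| >= 1/9) <= Var(Xbar)/(1/9)^2 = (3/11)/(1/81) = 243/11
Bound exceeds 1, so trivial bound: 1

1


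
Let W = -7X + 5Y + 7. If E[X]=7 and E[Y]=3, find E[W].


E[-7X + 5Y + 7] = -7*E[X] + 5*E[Y] + 7
= (-7)*(7) + (5)*(3) + (7)
= -49 + 15 + 7 = -27

-27


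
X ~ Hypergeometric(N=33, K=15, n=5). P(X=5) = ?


P(X=5) = C(15,5)*C(18,0) / C(33,5)
= 3003*1 / 237336
= 3003/237336 = 91/7192

91/7192


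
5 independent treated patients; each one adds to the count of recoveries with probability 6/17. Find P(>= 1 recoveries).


P(at least one) = 1 - P(none)
P(none) = (1 - 6/17)^5 = (11/17)^5 = 161051/1419857
P(at least one) = 1 - 161051/1419857 = 1258806/1419857

1258806/1419857


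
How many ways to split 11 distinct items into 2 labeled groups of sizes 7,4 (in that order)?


11! = 39916800
Denominator: 7!=5040 * 4!=24
Coefficient = 39916800 / 120960 = 330

330


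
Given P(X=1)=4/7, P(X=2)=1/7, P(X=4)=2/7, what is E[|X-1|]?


E[|X-1|] = sum(g(x)*P(x))
= 0*4/7 + 1*1/7 + 3*2/7
= 1

1


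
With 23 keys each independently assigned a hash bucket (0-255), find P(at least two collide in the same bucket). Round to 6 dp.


P(all different) = prod((256-i)/256 for i=0..22) = 0.361108
P(at least one match) = 1 - 0.361108 = 0.638892

0.638892


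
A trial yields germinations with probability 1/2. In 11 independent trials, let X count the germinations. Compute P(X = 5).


P(X=5) = C(11,5) * p^5 * (1-p)^6
= 462 * 1/32 * 1/64
= 231/1024

231/1024


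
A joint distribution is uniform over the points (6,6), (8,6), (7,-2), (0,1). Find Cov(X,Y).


E[X]=21/4, E[Y]=11/4, E[XY]=35/2
Cov(X,Y) = E[XY] - E[X]E[Y] = 35/2 - 21/4*11/4 = 49/16

49/16


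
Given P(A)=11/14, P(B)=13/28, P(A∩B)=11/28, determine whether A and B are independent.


P(A)*P(B) = 11/14*13/28 = 143/392
P(A∩B) = 11/28 != 143/392, so not independent

No, A and B are not independent


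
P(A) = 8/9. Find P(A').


P(A') = 1 - P(A) = 1 - 8/9 = 1/9

1/9


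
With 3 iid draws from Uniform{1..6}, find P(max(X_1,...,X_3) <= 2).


P(max <= 2) = P(all X_i <= 2) = (P(X_1 <= 2))^3
= (2/6)^3 = (1/3)^3 = 1/27

1/27


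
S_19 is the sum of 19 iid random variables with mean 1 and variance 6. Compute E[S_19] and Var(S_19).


E[S_n] = n*mu = 19*1 = 19
Var(S_n) = n*sigma^2 = 19*6 = 114

E[S_19]=19, Var(S_19)=114


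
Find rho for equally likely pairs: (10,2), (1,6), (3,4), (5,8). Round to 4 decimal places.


Cov(X,Y) = -4.2500, Var(X) = 11.1875, Var(Y) = 5.0000
rho = Cov/(sqrt(VarX)*sqrt(VarY)) = -0.5682

-0.5682


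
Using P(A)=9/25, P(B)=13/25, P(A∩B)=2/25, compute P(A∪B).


P(A∪B) = P(A) + P(B) - P(A∩B)
= 9/25 + 13/25 - 2/25 = 4/5

4/5


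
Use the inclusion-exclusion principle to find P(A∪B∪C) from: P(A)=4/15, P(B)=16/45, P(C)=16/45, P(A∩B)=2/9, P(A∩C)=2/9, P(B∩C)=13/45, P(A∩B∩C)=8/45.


P(A∪B∪C) = P(A)+P(B)+P(C) - P(AB)-P(AC)-P(BC) + P(ABC)
= 4/15+16/45+16/45 - 2/9-2/9-13/45 + 8/45
= 19/45

19/45


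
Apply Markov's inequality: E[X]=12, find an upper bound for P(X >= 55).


Markov: P(X >= a) <= E[X]/a
P(X >= 55) <= 12/55

12/55


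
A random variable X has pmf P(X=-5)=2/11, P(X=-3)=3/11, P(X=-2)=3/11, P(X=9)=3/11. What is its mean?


E[X] = sum(x * P(x))
= -5*2/11 - 3*3/11 - 2*3/11 + 9*3/11
= 2/11

2/11


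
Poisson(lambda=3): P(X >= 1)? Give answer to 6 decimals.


P(X>=1) = 1 - P(X<=0) = 1 - (e^(-3)*3^0/0!)
≈ 1 - 0.0497870684 = 0.9502129316
≈ 0.950213

0.950213


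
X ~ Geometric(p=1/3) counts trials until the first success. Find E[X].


For geometric (trials until first success), E[X] = 1/p = 1/(1/3) = 3

3


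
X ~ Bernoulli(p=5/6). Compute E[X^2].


For Bernoulli: X in {0,1}
E[X^2] = 0^2*(1-5/6) + 1^2*5/6 = 5/6

5/6


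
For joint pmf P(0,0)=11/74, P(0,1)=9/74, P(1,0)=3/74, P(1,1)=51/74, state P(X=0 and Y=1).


Read from table: P(X=0, Y=1) = 9/74

9/74


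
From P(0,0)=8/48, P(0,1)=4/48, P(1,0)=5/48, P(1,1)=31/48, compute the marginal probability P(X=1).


P(X=1) = P(1,0)+P(1,1) = 5/48 + 31/48 = 36/48 = 3/4

3/4


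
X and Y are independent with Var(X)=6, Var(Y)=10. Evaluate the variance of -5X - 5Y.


Independence => Cov(X,Y)=0
Var(-5X - 5Y) = (-5)^2*Var(X) + (-5)^2*Var(Y)
= 25*6 + 25*10 = 400

400


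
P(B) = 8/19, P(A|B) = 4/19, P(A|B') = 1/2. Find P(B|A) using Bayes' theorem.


P(A) = P(A|B)P(B) + P(A|B')P(B') = 4/19*8/19 + 1/2*11/19 = 273/722
P(B|A) = P(A|B)P(B)/P(A) = (32/361)/(273/722) = 64/273

64/273


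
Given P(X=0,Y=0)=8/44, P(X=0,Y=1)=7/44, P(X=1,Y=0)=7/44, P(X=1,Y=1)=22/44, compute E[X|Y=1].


P(Y=1) = 29/44
E[X|Y=1] = (0*7 + 1*22)/29 = 22/29

22/29


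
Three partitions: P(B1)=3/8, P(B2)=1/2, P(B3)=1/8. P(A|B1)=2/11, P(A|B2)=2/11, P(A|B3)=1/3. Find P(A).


P(A) = P(A|B1)P(B1) + P(A|B2)P(B2) + P(A|B3)P(B3)
= 2/11*3/8 + 2/11*1/2 + 1/3*1/8
= 3/44 + 1/11 + 1/24 = 53/264

53/264


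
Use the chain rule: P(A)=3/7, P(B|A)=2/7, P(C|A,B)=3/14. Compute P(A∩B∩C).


P(A∩B∩C) = P(A) * P(B|A) * P(C|A∩B)
= 3/7 * 2/7 * 3/14
= 6/49 * 3/14 = 9/343

9/343


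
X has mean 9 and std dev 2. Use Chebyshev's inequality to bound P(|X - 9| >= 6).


k = 6/2 = 3
Chebyshev: P(|X-mu| >= k*sigma) <= 1/k^2 = 1/3^2 = 1/9

1/9


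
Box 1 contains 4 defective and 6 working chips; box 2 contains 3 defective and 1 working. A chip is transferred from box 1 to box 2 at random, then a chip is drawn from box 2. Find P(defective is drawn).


P(transfer defective) = 4/10 = 2/5; P(transfer working) = 3/5
If defective transferred: Urn II has 4 defective of 5, so P(defective|defective moved) = 4/5
If working transferred: Urn II has 3 defective of 5, so P(defective|working moved) = 3/5
By total probability: P(defective) = 2/5*4/5 + 3/5*3/5 = 17/25

17/25


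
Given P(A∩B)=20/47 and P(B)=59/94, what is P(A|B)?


P(A|B) = P(A∩B)/P(B) = (80/188)/(118/188) = 80/118 = 40/59

40/59


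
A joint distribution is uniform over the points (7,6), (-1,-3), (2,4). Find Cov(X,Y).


E[X]=8/3, E[Y]=7/3, E[XY]=53/3
Cov(X,Y) = E[XY] - E[X]E[Y] = 53/3 - 8/3*7/3 = 103/9

103/9


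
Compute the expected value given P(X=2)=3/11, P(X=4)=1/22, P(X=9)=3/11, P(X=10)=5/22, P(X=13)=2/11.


E[X] = sum(x * P(x))
= 2*3/11 + 4*1/22 + 9*3/11 + 10*5/22 + 13*2/11
= 86/11

86/11


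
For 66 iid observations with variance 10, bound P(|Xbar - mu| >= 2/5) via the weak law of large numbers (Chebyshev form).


Var(Xbar) = Var(X)/n = 10/66
Chebyshev: P(|Xbar-mu| >= 2/5) <= Var(Xbar)/(2/5)^2 = (5/33)/(4/25) = 125/132

125/132


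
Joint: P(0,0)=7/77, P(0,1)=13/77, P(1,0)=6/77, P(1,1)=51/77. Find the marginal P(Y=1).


P(Y=1) = P(0,1)+P(1,1) = 13/77 + 51/77 = 64/77

64/77


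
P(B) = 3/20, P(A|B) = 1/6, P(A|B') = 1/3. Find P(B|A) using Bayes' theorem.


P(A) = P(A|B)P(B) + P(A|B')P(B') = 1/6*3/20 + 1/3*17/20 = 37/120
P(B|A) = P(A|B)P(B)/P(A) = (1/40)/(37/120) = 3/37

3/37


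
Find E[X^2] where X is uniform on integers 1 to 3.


E[X^2] = (1/3) * sum(x^2 for x=1..3)
= 14/3

14/3


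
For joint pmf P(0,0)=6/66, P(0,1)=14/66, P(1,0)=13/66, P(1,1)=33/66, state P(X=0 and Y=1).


Read from table: P(X=0, Y=1) = 14/66 = 7/33

7/33


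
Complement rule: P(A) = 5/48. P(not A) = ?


P(A') = 1 - P(A) = 1 - 5/48 = 43/48

43/48


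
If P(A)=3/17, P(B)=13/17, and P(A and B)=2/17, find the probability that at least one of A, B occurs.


P(A∪B) = P(A) + P(B) - P(A∩B)
= 3/17 + 13/17 - 2/17 = 14/17

14/17


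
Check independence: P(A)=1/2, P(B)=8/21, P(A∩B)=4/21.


P(A)*P(B) = 1/2*8/21 = 4/21
P(A∩B) = 4/21, which equals P(A)P(B), so independent

Yes, A and B are independent


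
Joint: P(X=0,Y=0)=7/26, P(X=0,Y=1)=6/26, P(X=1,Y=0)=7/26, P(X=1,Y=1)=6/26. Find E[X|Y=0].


P(Y=0) = 14/26
E[X|Y=0] = (0*7 + 1*7)/14 = 7/14 = 1/2

1/2


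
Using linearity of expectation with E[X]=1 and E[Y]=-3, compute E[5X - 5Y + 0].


E[5X - 5Y + 0] = 5*E[X] - 5*E[Y] + 0
= (5)*(1) + (-5)*(-3) + (0)
= 5 + 15 + 0 = 20

20


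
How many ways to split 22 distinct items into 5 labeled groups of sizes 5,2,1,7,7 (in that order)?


22! = 1124000727777607680000
Denominator: 5!=120 * 2!=2 * 1!=1 * 7!=5040 * 7!=5040
Coefficient = 1124000727777607680000 / 6096384000 = 184371707520

184371707520


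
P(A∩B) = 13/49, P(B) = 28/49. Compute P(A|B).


P(A|B) = P(A∩B)/P(B) = (13/49)/(28/49) = 13/28

13/28


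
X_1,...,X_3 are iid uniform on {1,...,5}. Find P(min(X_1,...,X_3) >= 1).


P(min >= 1) = P(all X_i >= 1) = (P(X_1 >= 1))^3
= (5/5)^3 = 1^3 = 1

1


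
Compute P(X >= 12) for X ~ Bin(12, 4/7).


P(X>=12) = P(X=12)
= 16777216/13841287201
= 16777216/13841287201

16777216/13841287201


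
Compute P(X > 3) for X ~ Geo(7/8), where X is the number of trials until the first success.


P(X > 3) = P(first 3 trials all fail) = (1-p)^3 = (1/8)^3 = 1/512

1/512


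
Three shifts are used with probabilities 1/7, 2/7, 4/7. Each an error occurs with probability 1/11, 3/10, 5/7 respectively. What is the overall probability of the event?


P(A) = P(A|B1)P(B1) + P(A|B2)P(B2) + P(A|B3)P(B3)
= 1/11*1/7 + 3/10*2/7 + 5/7*4/7
= 1/77 + 3/35 + 20/49 = 1366/2695

1366/2695


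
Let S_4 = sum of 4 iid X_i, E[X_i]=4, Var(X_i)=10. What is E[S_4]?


E[S_n] = n*E[X_1] = 4*4 = 16

16


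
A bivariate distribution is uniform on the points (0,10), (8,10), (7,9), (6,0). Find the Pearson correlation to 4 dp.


Cov(X,Y) = -2.3125, Var(X) = 9.6875, Var(Y) = 17.6875
rho = Cov/(sqrt(VarX)*sqrt(VarY)) = -0.1767

-0.1767


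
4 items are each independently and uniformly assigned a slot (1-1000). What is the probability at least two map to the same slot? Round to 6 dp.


P(all different) = prod((1000-i)/1000 for i=0..3) = 0.994011
P(at least one match) = 1 - 0.994011 = 0.005989

0.005989


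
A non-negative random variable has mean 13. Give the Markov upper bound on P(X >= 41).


Markov: P(X >= a) <= E[X]/a
P(X >= 41) <= 13/41

13/41


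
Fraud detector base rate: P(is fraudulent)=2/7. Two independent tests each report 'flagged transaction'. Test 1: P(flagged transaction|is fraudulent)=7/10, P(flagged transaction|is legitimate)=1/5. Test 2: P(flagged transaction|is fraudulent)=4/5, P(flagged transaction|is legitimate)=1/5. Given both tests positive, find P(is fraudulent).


After test 1: P(+) = 7/10*2/7 + 1/5*5/7 = 12/35
P(B|+) = (1/5)/(12/35) = 7/12
After test 2 (use post1 as new prior): P(+) = 4/5*7/12 + 1/5*5/12 = 11/20
P(B|+,+) = (7/15)/(11/20) = 28/33

28/33


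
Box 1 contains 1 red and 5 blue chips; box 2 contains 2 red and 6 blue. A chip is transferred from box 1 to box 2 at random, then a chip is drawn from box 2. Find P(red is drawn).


P(transfer red) = 1/6; P(transfer blue) = 5/6
If red transferred: Urn II has 3 red of 9, so P(red|red moved) = 1/3
If blue transferred: Urn II has 2 red of 9, so P(red|blue moved) = 2/9
By total probability: P(red) = 1/6*1/3 + 5/6*2/9 = 13/54

13/54


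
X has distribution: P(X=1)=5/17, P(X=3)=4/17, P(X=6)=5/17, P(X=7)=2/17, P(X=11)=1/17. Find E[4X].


E[4X] = sum(g(x)*P(x))
= 4*5/17 + 12*4/17 + 24*5/17 + 28*2/17 + 44*1/17
= 288/17

288/17


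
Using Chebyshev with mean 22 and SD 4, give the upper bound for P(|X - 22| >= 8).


k = 8/4 = 2
Chebyshev: P(|X-mu| >= k*sigma) <= 1/k^2 = 1/2^2 = 1/4

1/4


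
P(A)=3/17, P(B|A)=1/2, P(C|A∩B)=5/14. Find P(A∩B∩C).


P(A∩B∩C) = P(A) * P(B|A) * P(C|A∩B)
= 3/17 * 1/2 * 5/14
= 3/34 * 5/14 = 15/476

15/476


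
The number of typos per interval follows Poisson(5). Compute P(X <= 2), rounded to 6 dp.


P(X<=2) = e^(-5)*5^0/0! + e^(-5)*5^1/1! + e^(-5)*5^2/2!
≈ 0.0067379470 + 0.0336897350 + 0.0842243375
= 0.1246520195
≈ 0.124652

0.124652


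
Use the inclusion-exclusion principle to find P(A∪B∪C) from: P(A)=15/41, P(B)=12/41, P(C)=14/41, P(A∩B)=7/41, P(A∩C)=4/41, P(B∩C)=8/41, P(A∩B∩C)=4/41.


P(A∪B∪C) = P(A)+P(B)+P(C) - P(AB)-P(AC)-P(BC) + P(ABC)
= 15/41+12/41+14/41 - 7/41-4/41-8/41 + 4/41
= 26/41

26/41


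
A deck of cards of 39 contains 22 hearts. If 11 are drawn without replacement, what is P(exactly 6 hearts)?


P(X=6) = C(22,6)*C(17,5) / C(39,11)
= 74613*6188 / 1676056044
= 461705244/1676056044 = 9163/33263

9163/33263


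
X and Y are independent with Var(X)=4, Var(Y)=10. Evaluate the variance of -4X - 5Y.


Independence => Cov(X,Y)=0
Var(-4X - 5Y) = (-4)^2*Var(X) + (-5)^2*Var(Y)
= 16*4 + 25*10 = 314

314


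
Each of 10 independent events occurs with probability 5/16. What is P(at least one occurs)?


P(at least one) = 1 - P(none)
P(none) = (1 - 5/16)^10 = (11/16)^10 = 25937424601/1099511627776
P(at least one) = 1 - 25937424601/1099511627776 = 1073574203175/1099511627776

1073574203175/1099511627776


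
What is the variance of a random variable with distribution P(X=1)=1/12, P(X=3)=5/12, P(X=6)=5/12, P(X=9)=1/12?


E[X] = 55/12, E[X^2] = 307/12
Var(X) = E[X^2] - (E[X])^2 = 307/12 - (55/12)^2 = 659/144

659/144


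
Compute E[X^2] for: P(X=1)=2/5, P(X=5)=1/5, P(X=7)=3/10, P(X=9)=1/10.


E[X^2] = sum(x^2 * P(x))
= 1*2/5 + 25*1/5 + 49*3/10 + 81*1/10
= 141/5

141/5


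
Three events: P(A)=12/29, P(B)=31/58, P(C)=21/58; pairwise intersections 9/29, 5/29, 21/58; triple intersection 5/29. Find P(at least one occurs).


P(A∪B∪C) = P(A)+P(B)+P(C) - P(AB)-P(AC)-P(BC) + P(ABC)
= 12/29+31/58+21/58 - 9/29-5/29-21/58 + 5/29
= 37/58

37/58


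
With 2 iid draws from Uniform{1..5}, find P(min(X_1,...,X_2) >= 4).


P(min >= 4) = P(all X_i >= 4) = (P(X_1 >= 4))^2
= (2/5)^2 = 4/25

4/25


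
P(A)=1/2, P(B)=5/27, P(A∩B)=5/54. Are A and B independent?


P(A)*P(B) = 1/2*5/27 = 5/54
P(A∩B) = 5/54, which equals P(A)P(B), so independent

Yes, A and B are independent


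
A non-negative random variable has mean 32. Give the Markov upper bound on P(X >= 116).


Markov: P(X >= a) <= E[X]/a
P(X >= 116) <= 32/116 = 8/29

8/29


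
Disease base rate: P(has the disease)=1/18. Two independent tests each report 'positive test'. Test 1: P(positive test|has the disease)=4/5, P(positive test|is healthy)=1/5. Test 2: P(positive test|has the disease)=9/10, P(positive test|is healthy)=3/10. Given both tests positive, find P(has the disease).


After test 1: P(+) = 4/5*1/18 + 1/5*17/18 = 7/30
P(B|+) = (2/45)/(7/30) = 4/21
After test 2 (use post1 as new prior): P(+) = 9/10*4/21 + 3/10*17/21 = 29/70
P(B|+,+) = (6/35)/(29/70) = 12/29

12/29


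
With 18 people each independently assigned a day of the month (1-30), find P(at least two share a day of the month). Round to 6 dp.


P(all different) = prod((30-i)/30 for i=0..17) = 0.001429
P(at least one match) = 1 - 0.001429 = 0.998571

0.998571


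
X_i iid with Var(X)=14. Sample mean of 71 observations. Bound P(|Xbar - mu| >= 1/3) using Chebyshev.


Var(Xbar) = Var(X)/n = 14/71
Chebyshev: P(|Xbar-mu| >= 1/3) <= Var(Xbar)/(1/3)^2 = (14/71)/(1/9) = 126/71
Bound exceeds 1, so trivial bound: 1

1


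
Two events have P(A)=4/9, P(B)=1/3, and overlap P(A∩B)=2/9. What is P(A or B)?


P(A∪B) = P(A) + P(B) - P(A∩B)
= 4/9 + 1/3 - 2/9 = 5/9

5/9


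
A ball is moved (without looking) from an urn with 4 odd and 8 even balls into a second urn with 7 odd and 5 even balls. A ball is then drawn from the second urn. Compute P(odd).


P(transfer odd) = 4/12 = 1/3; P(transfer even) = 2/3
If odd transferred: Urn II has 8 odd of 13, so P(odd|odd moved) = 8/13
If even transferred: Urn II has 7 odd of 13, so P(odd|even moved) = 7/13
By total probability: P(odd) = 1/3*8/13 + 2/3*7/13 = 22/39

22/39


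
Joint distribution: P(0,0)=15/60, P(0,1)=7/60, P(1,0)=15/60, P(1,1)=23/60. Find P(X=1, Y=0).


Read from table: P(X=1, Y=0) = 15/60 = 1/4

1/4


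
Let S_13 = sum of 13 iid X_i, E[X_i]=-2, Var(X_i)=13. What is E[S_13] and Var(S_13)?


E[S_n] = n*mu = 13*-2 = -26
Var(S_n) = n*sigma^2 = 13*13 = 169

E[S_13]=-26, Var(S_13)=169


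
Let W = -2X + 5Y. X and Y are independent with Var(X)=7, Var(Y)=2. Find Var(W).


Independence => Cov(X,Y)=0
Var(-2X + 5Y) = (-2)^2*Var(X) + 5^2*Var(Y)
= 4*7 + 25*2 = 78

78


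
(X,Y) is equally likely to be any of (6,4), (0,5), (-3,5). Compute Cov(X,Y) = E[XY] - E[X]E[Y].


E[X]=1, E[Y]=14/3, E[XY]=3
Cov(X,Y) = E[XY] - E[X]E[Y] = 3 - 1*14/3 = -5/3

-5/3


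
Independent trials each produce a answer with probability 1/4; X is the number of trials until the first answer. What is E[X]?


For geometric (trials until first success), E[X] = 1/p = 1/(1/4) = 4

4


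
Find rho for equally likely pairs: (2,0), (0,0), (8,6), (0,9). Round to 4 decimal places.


Cov(X,Y) = 2.6250, Var(X) = 10.7500, Var(Y) = 15.1875
rho = Cov/(sqrt(VarX)*sqrt(VarY)) = 0.2054

0.2054


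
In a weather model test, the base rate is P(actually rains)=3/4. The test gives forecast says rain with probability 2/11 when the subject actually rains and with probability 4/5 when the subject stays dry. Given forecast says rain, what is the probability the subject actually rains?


P(A) = P(A|B)P(B) + P(A|B')P(B') = 2/11*3/4 + 4/5*1/4 = 37/110
P(B|A) = P(A|B)P(B)/P(A) = (3/22)/(37/110) = 15/37

15/37


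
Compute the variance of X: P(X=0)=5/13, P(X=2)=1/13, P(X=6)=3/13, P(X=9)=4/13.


E[X] = 56/13, E[X^2] = 436/13
Var(X) = E[X^2] - (E[X])^2 = 436/13 - (56/13)^2 = 2532/169

2532/169


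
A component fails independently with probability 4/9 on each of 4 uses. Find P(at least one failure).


P(at least one) = 1 - P(none)
P(none) = (1 - 4/9)^4 = (5/9)^4 = 625/6561
P(at least one) = 1 - 625/6561 = 5936/6561

5936/6561


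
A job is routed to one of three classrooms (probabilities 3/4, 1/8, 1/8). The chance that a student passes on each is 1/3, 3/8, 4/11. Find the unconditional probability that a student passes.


P(A) = P(A|B1)P(B1) + P(A|B2)P(B2) + P(A|B3)P(B3)
= 1/3*3/4 + 3/8*1/8 + 4/11*1/8
= 1/4 + 3/64 + 1/22 = 241/704

241/704


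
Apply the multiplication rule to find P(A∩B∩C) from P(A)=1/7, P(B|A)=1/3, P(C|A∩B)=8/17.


P(A∩B∩C) = P(A) * P(B|A) * P(C|A∩B)
= 1/7 * 1/3 * 8/17
= 1/21 * 8/17 = 8/357

8/357


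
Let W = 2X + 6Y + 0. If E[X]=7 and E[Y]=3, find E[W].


E[2X + 6Y + 0] = 2*E[X] + 6*E[Y] + 0
= (2)*(7) + (6)*(3) + (0)
= 14 + 18 + 0 = 32

32


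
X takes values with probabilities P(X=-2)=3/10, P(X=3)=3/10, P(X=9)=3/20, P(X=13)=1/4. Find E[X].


E[X] = sum(x * P(x))
= -2*3/10 + 3*3/10 + 9*3/20 + 13*1/4
= 49/10

49/10


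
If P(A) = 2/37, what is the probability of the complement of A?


P(A') = 1 - P(A) = 1 - 2/37 = 35/37

35/37


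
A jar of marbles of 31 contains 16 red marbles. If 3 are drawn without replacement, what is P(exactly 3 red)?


P(X=3) = C(16,3)*C(15,0) / C(31,3)
= 560*1 / 4495
= 560/4495 = 112/899

112/899


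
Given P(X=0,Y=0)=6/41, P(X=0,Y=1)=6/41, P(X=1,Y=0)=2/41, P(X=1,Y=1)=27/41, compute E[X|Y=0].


P(Y=0) = 8/41
E[X|Y=0] = (0*6 + 1*2)/8 = 2/8 = 1/4

1/4


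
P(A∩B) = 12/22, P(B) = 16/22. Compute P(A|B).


P(A|B) = P(A∩B)/P(B) = (12/22)/(16/22) = 12/16 = 3/4

3/4


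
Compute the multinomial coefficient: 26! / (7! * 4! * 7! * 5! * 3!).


26! = 403291461126605635584000000
Denominator: 7!=5040 * 4!=24 * 7!=5040 * 5!=120 * 3!=6
Coefficient = 403291461126605635584000000 / 438939648000 = 918785675808000

918785675808000


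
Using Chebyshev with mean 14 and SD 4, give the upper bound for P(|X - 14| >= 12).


k = 12/4 = 3
Chebyshev: P(|X-mu| >= k*sigma) <= 1/k^2 = 1/3^2 = 1/9

1/9


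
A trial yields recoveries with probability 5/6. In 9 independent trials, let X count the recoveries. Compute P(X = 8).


P(X=8) = C(9,8) * p^8 * (1-p)^1
= 9 * 390625/1679616 * 1/6
= 390625/1119744

390625/1119744


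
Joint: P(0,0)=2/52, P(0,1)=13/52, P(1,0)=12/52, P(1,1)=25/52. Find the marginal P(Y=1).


P(Y=1) = P(0,1)+P(1,1) = 13/52 + 25/52 = 38/52 = 19/26

19/26


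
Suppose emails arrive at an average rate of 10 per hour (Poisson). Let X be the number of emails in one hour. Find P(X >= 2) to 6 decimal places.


P(X>=2) = 1 - P(X<=1) = 1 - (e^(-10)*10^0/0! + e^(-10)*10^1/1!)
≈ 1 - (0.0000453999 + 0.0004539993)
= 1 - 0.0004993992 = 0.9995006008
≈ 0.999501

0.999501


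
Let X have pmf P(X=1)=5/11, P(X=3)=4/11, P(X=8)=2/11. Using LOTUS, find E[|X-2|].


E[|X-2|] = sum(g(x)*P(x))
= 1*5/11 + 1*4/11 + 6*2/11
= 21/11

21/11


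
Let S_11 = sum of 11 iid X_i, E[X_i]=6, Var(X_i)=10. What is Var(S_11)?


By independence, Var(S_n) = n*Var(X_1) = 11*10 = 110

110


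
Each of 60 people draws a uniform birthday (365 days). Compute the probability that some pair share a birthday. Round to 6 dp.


P(all different) = prod((365-i)/365 for i=0..59) = 0.005877
P(at least one match) = 1 - 0.005877 = 0.994123

0.994123


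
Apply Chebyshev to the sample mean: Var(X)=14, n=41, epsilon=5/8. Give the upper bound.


Var(Xbar) = Var(X)/n = 14/41
Chebyshev: P(|Xbar-mu| >= 5/8) <= Var(Xbar)/(5/8)^2 = (14/41)/(25/64) = 896/1025

896/1025


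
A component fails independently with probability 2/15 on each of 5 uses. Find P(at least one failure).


P(at least one) = 1 - P(none)
P(none) = (1 - 2/15)^5 = (13/15)^5 = 371293/759375
P(at least one) = 1 - 371293/759375 = 388082/759375

388082/759375


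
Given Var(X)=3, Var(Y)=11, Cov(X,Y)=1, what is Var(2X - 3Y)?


Var(2X - 3Y) = 2^2*Var(X) + (-3)^2*Var(Y) + 2*2*(-3)*Cov(X,Y)
= 4*3 + 9*11 - 12*1
= 12 + 99 - 12 = 99

99


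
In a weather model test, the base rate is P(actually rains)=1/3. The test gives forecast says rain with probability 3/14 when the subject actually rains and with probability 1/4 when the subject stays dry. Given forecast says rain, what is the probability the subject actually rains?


P(A) = P(A|B)P(B) + P(A|B')P(B') = 3/14*1/3 + 1/4*2/3 = 5/21
P(B|A) = P(A|B)P(B)/P(A) = (1/14)/(5/21) = 3/10

3/10


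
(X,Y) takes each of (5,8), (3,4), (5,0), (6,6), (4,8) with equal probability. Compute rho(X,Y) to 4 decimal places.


Cov(X,Y) = 0.0800, Var(X) = 1.0400, Var(Y) = 8.9600
rho = Cov/(sqrt(VarX)*sqrt(VarY)) = 0.0262

0.0262


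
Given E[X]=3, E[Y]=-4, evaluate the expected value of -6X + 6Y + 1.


E[-6X + 6Y + 1] = -6*E[X] + 6*E[Y] + 1
= (-6)*(3) + (6)*(-4) + (1)
= -18 - 24 + 1 = -41

-41


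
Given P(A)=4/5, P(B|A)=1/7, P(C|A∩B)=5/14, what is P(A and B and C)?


P(A∩B∩C) = P(A) * P(B|A) * P(C|A∩B)
= 4/5 * 1/7 * 5/14
= 4/35 * 5/14 = 2/49

2/49


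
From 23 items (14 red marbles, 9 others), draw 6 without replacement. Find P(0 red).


P(X=0) = C(14,0)*C(9,6) / C(23,6)
= 1*84 / 100947
= 84/100947 = 4/4807

4/4807


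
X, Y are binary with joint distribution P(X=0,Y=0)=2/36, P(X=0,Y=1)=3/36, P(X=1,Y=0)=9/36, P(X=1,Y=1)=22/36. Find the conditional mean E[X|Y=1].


P(Y=1) = 25/36
E[X|Y=1] = (0*3 + 1*22)/25 = 22/25

22/25


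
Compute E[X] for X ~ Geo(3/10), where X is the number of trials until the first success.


For geometric (trials until first success), E[X] = 1/p = 1/(3/10) = 10/3

10/3


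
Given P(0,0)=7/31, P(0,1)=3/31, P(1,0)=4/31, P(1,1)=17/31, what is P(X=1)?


P(X=1) = P(1,0)+P(1,1) = 4/31 + 17/31 = 21/31

21/31


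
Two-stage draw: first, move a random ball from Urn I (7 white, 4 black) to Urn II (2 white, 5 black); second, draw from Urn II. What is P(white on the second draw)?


P(transfer white) = 7/11; P(transfer black) = 4/11
If white transferred: Urn II has 3 white of 8, so P(white|white moved) = 3/8
If black transferred: Urn II has 2 white of 8, so P(white|black moved) = 1/4
By total probability: P(white) = 7/11*3/8 + 4/11*1/4 = 29/88

29/88


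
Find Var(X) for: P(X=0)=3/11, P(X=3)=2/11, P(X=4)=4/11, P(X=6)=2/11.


E[X] = 34/11, E[X^2] = 14
Var(X) = E[X^2] - (E[X])^2 = 14 - (34/11)^2 = 538/121

538/121


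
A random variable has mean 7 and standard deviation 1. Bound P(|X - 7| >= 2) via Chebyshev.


k = 2/1 = 2
Chebyshev: P(|X-mu| >= k*sigma) <= 1/k^2 = 1/2^2 = 1/4

1/4


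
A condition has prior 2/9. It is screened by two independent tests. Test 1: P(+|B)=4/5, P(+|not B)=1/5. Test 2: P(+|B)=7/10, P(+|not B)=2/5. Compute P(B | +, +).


After test 1: P(+) = 4/5*2/9 + 1/5*7/9 = 1/3
P(B|+) = (8/45)/(1/3) = 8/15
After test 2 (use post1 as new prior): P(+) = 7/10*8/15 + 2/5*7/15 = 14/25
P(B|+,+) = (28/75)/(14/25) = 2/3

2/3


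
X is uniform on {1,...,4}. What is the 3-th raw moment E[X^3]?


E[X^3] = (1/4) * sum(x^3 for x=1..4)
= 100/4 = 25

25


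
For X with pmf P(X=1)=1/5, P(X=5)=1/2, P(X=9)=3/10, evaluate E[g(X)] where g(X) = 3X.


E[3X] = sum(g(x)*P(x))
= 3*1/5 + 15*1/2 + 27*3/10
= 81/5

81/5


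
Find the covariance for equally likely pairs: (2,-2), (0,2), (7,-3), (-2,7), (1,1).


E[X]=8/5, E[Y]=1, E[XY]=-38/5
Cov(X,Y) = E[XY] - E[X]E[Y] = -38/5 - 8/5*1 = -46/5

-46/5


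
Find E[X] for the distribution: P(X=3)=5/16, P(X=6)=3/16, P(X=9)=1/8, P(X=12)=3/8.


E[X] = sum(x * P(x))
= 3*5/16 + 6*3/16 + 9*1/8 + 12*3/8
= 123/16

123/16


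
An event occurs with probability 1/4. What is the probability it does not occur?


P(A') = 1 - P(A) = 1 - 1/4 = 3/4

3/4


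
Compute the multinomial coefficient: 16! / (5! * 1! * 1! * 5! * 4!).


16! = 20922789888000
Denominator: 5!=120 * 1!=1 * 1!=1 * 5!=120 * 4!=24
Coefficient = 20922789888000 / 345600 = 60540480

60540480


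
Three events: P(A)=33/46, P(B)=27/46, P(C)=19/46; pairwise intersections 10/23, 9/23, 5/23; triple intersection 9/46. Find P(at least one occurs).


P(A∪B∪C) = P(A)+P(B)+P(C) - P(AB)-P(AC)-P(BC) + P(ABC)
= 33/46+27/46+19/46 - 10/23-9/23-5/23 + 9/46
= 20/23

20/23


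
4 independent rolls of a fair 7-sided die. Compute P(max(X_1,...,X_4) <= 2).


P(max <= 2) = P(all X_i <= 2) = (P(X_1 <= 2))^4
= (2/7)^4 = 16/2401

16/2401


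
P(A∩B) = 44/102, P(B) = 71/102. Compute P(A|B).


P(A|B) = P(A∩B)/P(B) = (44/102)/(71/102) = 44/71

44/71


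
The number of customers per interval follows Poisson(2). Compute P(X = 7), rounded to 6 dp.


P(X=7) = e^(-2) * 2^7 / 7!
≈ 0.1353352832 * 128 / 5040
≈ 0.003437

0.003437


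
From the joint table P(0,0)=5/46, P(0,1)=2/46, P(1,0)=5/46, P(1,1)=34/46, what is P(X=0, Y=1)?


Read from table: P(X=0, Y=1) = 2/46 = 1/23

1/23


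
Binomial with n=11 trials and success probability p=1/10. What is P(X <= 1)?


P(X<=1) = P(X=0) + P(X=1)
= 31381059609/100000000000 + 38354628411/100000000000
= 3486784401/5000000000

3486784401/5000000000


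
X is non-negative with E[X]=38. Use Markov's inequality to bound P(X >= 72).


Markov: P(X >= a) <= E[X]/a
P(X >= 72) <= 38/72 = 19/36

19/36


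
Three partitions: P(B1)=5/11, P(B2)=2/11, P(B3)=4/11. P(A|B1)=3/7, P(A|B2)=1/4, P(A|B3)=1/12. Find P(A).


P(A) = P(A|B1)P(B1) + P(A|B2)P(B2) + P(A|B3)P(B3)
= 3/7*5/11 + 1/4*2/11 + 1/12*4/11
= 15/77 + 1/22 + 1/33 = 125/462

125/462


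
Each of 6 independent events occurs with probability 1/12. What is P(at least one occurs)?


P(at least one) = 1 - P(none)
P(none) = (1 - 1/12)^6 = (11/12)^6 = 1771561/2985984
P(at least one) = 1 - 1771561/2985984 = 1214423/2985984

1214423/2985984


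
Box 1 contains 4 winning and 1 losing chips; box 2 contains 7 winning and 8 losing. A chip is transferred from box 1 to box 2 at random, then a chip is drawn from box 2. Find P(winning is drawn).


P(transfer winning) = 4/5; P(transfer losing) = 1/5
If winning transferred: Urn II has 8 winning of 16, so P(winning|winning moved) = 1/2
If losing transferred: Urn II has 7 winning of 16, so P(winning|losing moved) = 7/16
By total probability: P(winning) = 4/5*1/2 + 1/5*7/16 = 39/80

39/80


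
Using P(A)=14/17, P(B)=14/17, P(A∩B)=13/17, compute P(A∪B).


P(A∪B) = P(A) + P(B) - P(A∩B)
= 14/17 + 14/17 - 13/17 = 15/17

15/17


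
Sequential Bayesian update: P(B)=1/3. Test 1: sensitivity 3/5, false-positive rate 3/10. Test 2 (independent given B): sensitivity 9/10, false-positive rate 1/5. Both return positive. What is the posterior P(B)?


After test 1: P(+) = 3/5*1/3 + 3/10*2/3 = 2/5
P(B|+) = (1/5)/(2/5) = 1/2
After test 2 (use post1 as new prior): P(+) = 9/10*1/2 + 1/5*1/2 = 11/20
P(B|+,+) = (9/20)/(11/20) = 9/11

9/11


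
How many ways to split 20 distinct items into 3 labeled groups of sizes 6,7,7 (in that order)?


20! = 2432902008176640000
Denominator: 6!=720 * 7!=5040 * 7!=5040
Coefficient = 2432902008176640000 / 18289152000 = 133024320

133024320


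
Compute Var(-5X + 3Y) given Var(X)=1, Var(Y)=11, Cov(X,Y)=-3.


Var(-5X + 3Y) = (-5)^2*Var(X) + 3^2*Var(Y) + 2*(-5)*3*Cov(X,Y)
= 25*1 + 9*11 - 30*(-3)
= 25 + 99 + 90 = 214

214


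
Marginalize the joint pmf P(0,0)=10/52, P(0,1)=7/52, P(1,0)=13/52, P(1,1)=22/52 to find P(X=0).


P(X=0) = P(0,0)+P(0,1) = 10/52 + 7/52 = 17/52

17/52


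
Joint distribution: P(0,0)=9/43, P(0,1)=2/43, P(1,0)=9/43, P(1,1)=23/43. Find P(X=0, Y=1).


Read from table: P(X=0, Y=1) = 2/43

2/43


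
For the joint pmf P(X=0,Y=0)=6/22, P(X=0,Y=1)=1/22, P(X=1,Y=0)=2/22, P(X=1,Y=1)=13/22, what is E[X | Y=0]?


P(Y=0) = 8/22
E[X|Y=0] = (0*6 + 1*2)/8 = 2/8 = 1/4

1/4


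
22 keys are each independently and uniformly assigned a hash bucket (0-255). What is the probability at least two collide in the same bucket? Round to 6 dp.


P(all different) = prod((256-i)/256 for i=0..21) = 0.395058
P(at least one match) = 1 - 0.395058 = 0.604942

0.604942


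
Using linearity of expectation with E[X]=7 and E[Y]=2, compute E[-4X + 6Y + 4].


E[-4X + 6Y + 4] = -4*E[X] + 6*E[Y] + 4
= (-4)*(7) + (6)*(2) + (4)
= -28 + 12 + 4 = -12

-12


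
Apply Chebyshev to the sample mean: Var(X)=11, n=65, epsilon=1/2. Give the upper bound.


Var(Xbar) = Var(X)/n = 11/65
Chebyshev: P(|Xbar-mu| >= 1/2) <= Var(Xbar)/(1/2)^2 = (11/65)/(1/4) = 44/65

44/65


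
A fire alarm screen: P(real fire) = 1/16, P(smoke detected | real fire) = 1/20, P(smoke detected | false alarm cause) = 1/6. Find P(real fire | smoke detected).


P(A) = P(A|B)P(B) + P(A|B')P(B') = 1/20*1/16 + 1/6*15/16 = 51/320
P(B|A) = P(A|B)P(B)/P(A) = (1/320)/(51/320) = 1/51

1/51


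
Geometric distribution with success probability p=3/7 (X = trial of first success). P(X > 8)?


P(X > 8) = P(first 8 trials all fail) = (1-p)^8 = (4/7)^8 = 65536/5764801

65536/5764801


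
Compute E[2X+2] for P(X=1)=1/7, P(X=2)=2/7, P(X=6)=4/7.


E[2X+2] = sum(g(x)*P(x))
= 4*1/7 + 6*2/7 + 14*4/7
= 72/7

72/7


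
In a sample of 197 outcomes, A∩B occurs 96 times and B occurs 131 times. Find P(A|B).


P(A|B) = P(A∩B)/P(B) = (96/197)/(131/197) = 96/131

96/131


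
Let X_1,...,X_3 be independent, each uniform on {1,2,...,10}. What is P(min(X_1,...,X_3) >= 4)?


P(min >= 4) = P(all X_i >= 4) = (P(X_1 >= 4))^3
= (7/10)^3 = 343/1000

343/1000


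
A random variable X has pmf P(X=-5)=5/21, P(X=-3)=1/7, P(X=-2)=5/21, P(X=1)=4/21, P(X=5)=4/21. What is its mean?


E[X] = sum(x * P(x))
= -5*5/21 - 3*1/7 - 2*5/21 + 1*4/21 + 5*4/21
= -20/21

-20/21


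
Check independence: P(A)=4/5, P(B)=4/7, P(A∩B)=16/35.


P(A)*P(B) = 4/5*4/7 = 16/35
P(A∩B) = 16/35, which equals P(A)P(B), so independent

Yes, A and B are independent


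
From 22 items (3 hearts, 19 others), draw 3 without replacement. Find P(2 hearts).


P(X=2) = C(3,2)*C(19,1) / C(22,3)
= 3*19 / 1540
= 57/1540

57/1540


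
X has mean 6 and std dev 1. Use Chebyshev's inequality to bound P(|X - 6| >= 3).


k = 3/1 = 3
Chebyshev: P(|X-mu| >= k*sigma) <= 1/k^2 = 1/3^2 = 1/9

1/9


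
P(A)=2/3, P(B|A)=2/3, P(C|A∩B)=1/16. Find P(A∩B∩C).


P(A∩B∩C) = P(A) * P(B|A) * P(C|A∩B)
= 2/3 * 2/3 * 1/16
= 4/9 * 1/16 = 1/36

1/36


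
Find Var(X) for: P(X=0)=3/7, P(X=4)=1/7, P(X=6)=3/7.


E[X] = 22/7, E[X^2] = 124/7
Var(X) = E[X^2] - (E[X])^2 = 124/7 - (22/7)^2 = 384/49

384/49


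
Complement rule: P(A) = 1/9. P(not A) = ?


P(A') = 1 - P(A) = 1 - 1/9 = 8/9

8/9


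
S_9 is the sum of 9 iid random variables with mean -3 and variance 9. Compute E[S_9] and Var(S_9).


E[S_n] = n*mu = 9*-3 = -27
Var(S_n) = n*sigma^2 = 9*9 = 81

E[S_9]=-27, Var(S_9)=81


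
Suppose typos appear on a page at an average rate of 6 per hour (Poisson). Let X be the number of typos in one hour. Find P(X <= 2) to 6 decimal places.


P(X<=2) = e^(-6)*6^0/0! + e^(-6)*6^1/1! + e^(-6)*6^2/2!
≈ 0.0024787522 + 0.0148725131 + 0.0446175392
= 0.0619688045
≈ 0.061969

0.061969


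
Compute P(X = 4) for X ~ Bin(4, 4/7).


P(X=4) = C(4,4) * p^4 * (1-p)^0
= 1 * 256/2401 * 1
= 256/2401

256/2401


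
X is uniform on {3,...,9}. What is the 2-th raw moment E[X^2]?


E[X^2] = (1/7) * sum(x^2 for x=3..9)
= 280/7 = 40

40


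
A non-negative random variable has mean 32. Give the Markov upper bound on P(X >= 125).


Markov: P(X >= a) <= E[X]/a
P(X >= 125) <= 32/125

32/125
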